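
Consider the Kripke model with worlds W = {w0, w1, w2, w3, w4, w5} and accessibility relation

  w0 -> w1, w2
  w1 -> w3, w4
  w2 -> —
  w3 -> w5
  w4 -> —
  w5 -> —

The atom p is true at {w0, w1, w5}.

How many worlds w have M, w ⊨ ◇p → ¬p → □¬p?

w0: ◇p is T, ¬p → □¬p is T. ✓
w1: ◇p is F, ¬p → □¬p is T. ✓
w2: ◇p is F, ¬p → □¬p is T. ✓
w3: ◇p is T, ¬p → □¬p is F. ✗
w4: ◇p is F, ¬p → □¬p is T. ✓
w5: ◇p is F, ¬p → □¬p is T. ✓
Satisfying worlds: {w0, w1, w2, w4, w5}.

5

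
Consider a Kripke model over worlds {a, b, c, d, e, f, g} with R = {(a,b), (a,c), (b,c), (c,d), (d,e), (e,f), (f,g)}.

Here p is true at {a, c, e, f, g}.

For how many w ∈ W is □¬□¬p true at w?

4

a: successors {b, c}; ¬□¬p there: b:T, c:F. ✗
b: successors {c}; ¬□¬p there: c:F. ✗
c: successors {d}; ¬□¬p there: d:T. ✓
d: successors {e}; ¬□¬p there: e:T. ✓
e: successors {f}; ¬□¬p there: f:T. ✓
f: successors {g}; ¬□¬p there: g:F. ✗
g: no successors, so □¬□¬p holds vacuously. ✓
Satisfying worlds: {c, d, e, g}.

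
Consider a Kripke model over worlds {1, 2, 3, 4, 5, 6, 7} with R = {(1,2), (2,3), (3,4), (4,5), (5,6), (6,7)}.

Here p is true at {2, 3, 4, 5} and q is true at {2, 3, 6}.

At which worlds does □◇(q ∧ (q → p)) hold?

{1, 7}

1: successors {2}; ◇(q ∧ (q → p)) there: 2:T. ✓
2: successors {3}; ◇(q ∧ (q → p)) there: 3:F. ✗
3: successors {4}; ◇(q ∧ (q → p)) there: 4:F. ✗
4: successors {5}; ◇(q ∧ (q → p)) there: 5:F. ✗
5: successors {6}; ◇(q ∧ (q → p)) there: 6:F. ✗
6: successors {7}; ◇(q ∧ (q → p)) there: 7:F. ✗
7: no successors, so □◇(q ∧ (q → p)) holds vacuously. ✓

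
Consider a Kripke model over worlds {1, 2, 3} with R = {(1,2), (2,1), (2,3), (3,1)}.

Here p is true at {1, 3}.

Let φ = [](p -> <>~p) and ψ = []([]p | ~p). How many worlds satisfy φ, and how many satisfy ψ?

2 and 1

For [](p -> <>~p):
1: successors {2}; p -> <>~p there: 2:T. ✓
2: successors {1, 3}; p -> <>~p there: 1:T, 3:F. ✗
3: successors {1}; p -> <>~p there: 1:T. ✓
— 2 worlds.
For []([]p | ~p):
1: successors {2}; []p | ~p there: 2:T. ✓
2: successors {1, 3}; []p | ~p there: 1:F, 3:T. ✗
3: successors {1}; []p | ~p there: 1:F. ✗
— 1 world.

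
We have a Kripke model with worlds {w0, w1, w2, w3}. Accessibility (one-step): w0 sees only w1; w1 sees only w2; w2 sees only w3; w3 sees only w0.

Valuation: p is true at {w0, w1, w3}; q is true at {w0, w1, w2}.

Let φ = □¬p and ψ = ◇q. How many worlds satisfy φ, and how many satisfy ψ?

For □¬p:
w0: successors {w1}; ¬p there: w1:F. ✗
w1: successors {w2}; ¬p there: w2:T. ✓
w2: successors {w3}; ¬p there: w3:F. ✗
w3: successors {w0}; ¬p there: w0:F. ✗
— 1 world.
For ◇q:
w0: successors {w1}; q there: w1:T. ✓
w1: successors {w2}; q there: w2:T. ✓
w2: successors {w3}; q there: w3:F. ✗
w3: successors {w0}; q there: w0:T. ✓
— 3 worlds.

1 and 3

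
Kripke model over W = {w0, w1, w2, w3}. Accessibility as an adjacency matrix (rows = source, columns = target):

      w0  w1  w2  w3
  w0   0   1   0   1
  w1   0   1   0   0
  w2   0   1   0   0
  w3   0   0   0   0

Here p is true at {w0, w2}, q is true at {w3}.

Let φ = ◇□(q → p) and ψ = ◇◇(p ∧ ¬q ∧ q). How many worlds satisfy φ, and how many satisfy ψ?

3 and 0

For ◇□(q → p):
w0: successors {w1, w3}; □(q → p) there: w1:T, w3:T. ✓
w1: successors {w1}; □(q → p) there: w1:T. ✓
w2: successors {w1}; □(q → p) there: w1:T. ✓
w3: no successors, so ◇□(q → p) fails. ✗
— 3 worlds.
For ◇◇(p ∧ ¬q ∧ q):
w0: successors {w1, w3}; ◇(p ∧ ¬q ∧ q) there: w1:F, w3:F. ✗
w1: successors {w1}; ◇(p ∧ ¬q ∧ q) there: w1:F. ✗
w2: successors {w1}; ◇(p ∧ ¬q ∧ q) there: w1:F. ✗
w3: no successors, so ◇◇(p ∧ ¬q ∧ q) fails. ✗
— 0 worlds.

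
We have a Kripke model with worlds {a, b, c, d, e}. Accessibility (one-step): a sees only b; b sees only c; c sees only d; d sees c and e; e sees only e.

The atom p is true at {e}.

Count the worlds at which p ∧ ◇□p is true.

a: p is F, ◇□p is F. ✗
b: p is F, ◇□p is F. ✗
c: p is F, ◇□p is F. ✗
d: p is F, ◇□p is T. ✗
e: p is T, ◇□p is T. ✓
Satisfying worlds: {e}.

1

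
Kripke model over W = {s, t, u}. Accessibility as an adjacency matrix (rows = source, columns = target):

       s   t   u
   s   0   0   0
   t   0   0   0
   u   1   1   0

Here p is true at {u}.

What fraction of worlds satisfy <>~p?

s: no successors, so <>~p fails. ✗
t: no successors, so <>~p fails. ✗
u: successors {s, t}; ~p there: s:T, t:T. ✓
That's 1 of 3 worlds, so 1/3.

1/3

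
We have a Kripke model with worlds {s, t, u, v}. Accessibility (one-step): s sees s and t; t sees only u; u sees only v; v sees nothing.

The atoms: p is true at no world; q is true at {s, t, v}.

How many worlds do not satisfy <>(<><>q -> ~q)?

2

s: successors {s, t}; <><>q -> ~q there: s:F, t:F. ✗
t: successors {u}; <><>q -> ~q there: u:T. ✓
u: successors {v}; <><>q -> ~q there: v:T. ✓
v: no successors, so <>(<><>q -> ~q) fails. ✗
Satisfying worlds: {t, u}.
So <>(<><>q -> ~q) fails at the other 2 worlds.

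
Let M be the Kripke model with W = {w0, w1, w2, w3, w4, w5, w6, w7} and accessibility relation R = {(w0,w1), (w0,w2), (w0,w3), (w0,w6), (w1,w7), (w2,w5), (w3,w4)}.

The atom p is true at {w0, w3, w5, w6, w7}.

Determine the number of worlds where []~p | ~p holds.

7

w0: []~p is F, ~p is F. ✗
w1: []~p is F, ~p is T. ✓
w2: []~p is F, ~p is T. ✓
w3: []~p is T, ~p is F. ✓
w4: []~p is T, ~p is T. ✓
w5: []~p is T, ~p is F. ✓
w6: []~p is T, ~p is F. ✓
w7: []~p is T, ~p is F. ✓
Satisfying worlds: {w1, w2, w3, w4, w5, w6, w7}.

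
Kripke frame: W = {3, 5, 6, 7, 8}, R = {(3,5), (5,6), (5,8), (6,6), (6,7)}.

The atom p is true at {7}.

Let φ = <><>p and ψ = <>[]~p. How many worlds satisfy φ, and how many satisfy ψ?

2 and 3

For <><>p:
3: successors {5}; <>p there: 5:F. ✗
5: successors {6, 8}; <>p there: 6:T, 8:F. ✓
6: successors {6, 7}; <>p there: 6:T, 7:F. ✓
7: no successors, so <><>p fails. ✗
8: no successors, so <><>p fails. ✗
— 2 worlds.
For <>[]~p:
3: successors {5}; []~p there: 5:T. ✓
5: successors {6, 8}; []~p there: 6:F, 8:T. ✓
6: successors {6, 7}; []~p there: 6:F, 7:T. ✓
7: no successors, so <>[]~p fails. ✗
8: no successors, so <>[]~p fails. ✗
— 3 worlds.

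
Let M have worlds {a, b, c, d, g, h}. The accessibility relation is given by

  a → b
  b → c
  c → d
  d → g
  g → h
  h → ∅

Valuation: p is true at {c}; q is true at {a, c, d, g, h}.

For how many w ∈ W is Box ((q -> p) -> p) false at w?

a: successors {b}; (q -> p) -> p there: b:F. ✗
b: successors {c}; (q -> p) -> p there: c:T. ✓
c: successors {d}; (q -> p) -> p there: d:T. ✓
d: successors {g}; (q -> p) -> p there: g:T. ✓
g: successors {h}; (q -> p) -> p there: h:T. ✓
h: no successors, so Box ((q -> p) -> p) holds vacuously. ✓
Satisfying worlds: {b, c, d, g, h}.
So Box ((q -> p) -> p) fails at the other 1 world.

1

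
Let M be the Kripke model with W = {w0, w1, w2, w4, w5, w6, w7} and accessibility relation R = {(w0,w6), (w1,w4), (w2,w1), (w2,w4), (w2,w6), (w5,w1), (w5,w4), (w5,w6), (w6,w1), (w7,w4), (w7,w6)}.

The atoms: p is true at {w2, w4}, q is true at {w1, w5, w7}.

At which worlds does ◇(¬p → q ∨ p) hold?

{w1, w2, w5, w6, w7}

w0: successors {w6}; ¬p → q ∨ p there: w6:F. ✗
w1: successors {w4}; ¬p → q ∨ p there: w4:T. ✓
w2: successors {w1, w4, w6}; ¬p → q ∨ p there: w1:T, w4:T, w6:F. ✓
w4: no successors, so ◇(¬p → q ∨ p) fails. ✗
w5: successors {w1, w4, w6}; ¬p → q ∨ p there: w1:T, w4:T, w6:F. ✓
w6: successors {w1}; ¬p → q ∨ p there: w1:T. ✓
w7: successors {w4, w6}; ¬p → q ∨ p there: w4:T, w6:F. ✓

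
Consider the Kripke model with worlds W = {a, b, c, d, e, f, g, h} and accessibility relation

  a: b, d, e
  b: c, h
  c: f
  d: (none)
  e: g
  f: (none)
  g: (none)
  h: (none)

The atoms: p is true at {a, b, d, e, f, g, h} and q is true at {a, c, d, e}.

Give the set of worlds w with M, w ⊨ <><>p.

{a, b}

a: successors {b, d, e}; <>p there: b:T, d:F, e:T. ✓
b: successors {c, h}; <>p there: c:T, h:F. ✓
c: successors {f}; <>p there: f:F. ✗
d: no successors, so <><>p fails. ✗
e: successors {g}; <>p there: g:F. ✗
f: no successors, so <><>p fails. ✗
g: no successors, so <><>p fails. ✗
h: no successors, so <><>p fails. ✗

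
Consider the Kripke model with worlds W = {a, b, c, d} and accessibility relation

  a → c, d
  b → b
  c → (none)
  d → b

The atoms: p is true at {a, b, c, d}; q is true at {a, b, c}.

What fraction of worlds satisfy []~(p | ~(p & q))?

a: successors {c, d}; ~(p | ~(p & q)) there: c:F, d:F. ✗
b: successors {b}; ~(p | ~(p & q)) there: b:F. ✗
c: no successors, so []~(p | ~(p & q)) holds vacuously. ✓
d: successors {b}; ~(p | ~(p & q)) there: b:F. ✗
That's 1 of 4 worlds, so 1/4.

1/4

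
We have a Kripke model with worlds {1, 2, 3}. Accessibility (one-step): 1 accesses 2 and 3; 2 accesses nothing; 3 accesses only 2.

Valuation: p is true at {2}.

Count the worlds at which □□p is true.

1: successors {2, 3}; □p there: 2:T, 3:T. ✓
2: no successors, so □□p holds vacuously. ✓
3: successors {2}; □p there: 2:T. ✓
Satisfying worlds: {1, 2, 3}.

3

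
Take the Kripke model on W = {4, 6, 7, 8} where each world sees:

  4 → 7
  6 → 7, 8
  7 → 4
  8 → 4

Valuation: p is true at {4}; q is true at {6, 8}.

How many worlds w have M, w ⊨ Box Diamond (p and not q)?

2

4: successors {7}; Diamond (p and not q) there: 7:T. ✓
6: successors {7, 8}; Diamond (p and not q) there: 7:T, 8:T. ✓
7: successors {4}; Diamond (p and not q) there: 4:F. ✗
8: successors {4}; Diamond (p and not q) there: 4:F. ✗
Satisfying worlds: {4, 6}.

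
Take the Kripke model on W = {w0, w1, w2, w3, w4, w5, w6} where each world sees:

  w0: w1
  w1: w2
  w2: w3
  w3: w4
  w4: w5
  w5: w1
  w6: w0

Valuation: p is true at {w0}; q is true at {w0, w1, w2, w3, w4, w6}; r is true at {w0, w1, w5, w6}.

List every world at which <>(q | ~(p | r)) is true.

{w0, w1, w2, w3, w5, w6}

w0: successors {w1}; q | ~(p | r) there: w1:T. ✓
w1: successors {w2}; q | ~(p | r) there: w2:T. ✓
w2: successors {w3}; q | ~(p | r) there: w3:T. ✓
w3: successors {w4}; q | ~(p | r) there: w4:T. ✓
w4: successors {w5}; q | ~(p | r) there: w5:F. ✗
w5: successors {w1}; q | ~(p | r) there: w1:T. ✓
w6: successors {w0}; q | ~(p | r) there: w0:T. ✓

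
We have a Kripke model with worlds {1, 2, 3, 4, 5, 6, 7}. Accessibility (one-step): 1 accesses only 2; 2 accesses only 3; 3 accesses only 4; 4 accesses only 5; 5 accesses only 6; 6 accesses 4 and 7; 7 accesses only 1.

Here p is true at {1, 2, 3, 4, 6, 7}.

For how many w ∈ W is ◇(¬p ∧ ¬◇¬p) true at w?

1: successors {2}; ¬p ∧ ¬◇¬p there: 2:F. ✗
2: successors {3}; ¬p ∧ ¬◇¬p there: 3:F. ✗
3: successors {4}; ¬p ∧ ¬◇¬p there: 4:F. ✗
4: successors {5}; ¬p ∧ ¬◇¬p there: 5:T. ✓
5: successors {6}; ¬p ∧ ¬◇¬p there: 6:F. ✗
6: successors {4, 7}; ¬p ∧ ¬◇¬p there: 4:F, 7:F. ✗
7: successors {1}; ¬p ∧ ¬◇¬p there: 1:F. ✗
Satisfying worlds: {4}.

1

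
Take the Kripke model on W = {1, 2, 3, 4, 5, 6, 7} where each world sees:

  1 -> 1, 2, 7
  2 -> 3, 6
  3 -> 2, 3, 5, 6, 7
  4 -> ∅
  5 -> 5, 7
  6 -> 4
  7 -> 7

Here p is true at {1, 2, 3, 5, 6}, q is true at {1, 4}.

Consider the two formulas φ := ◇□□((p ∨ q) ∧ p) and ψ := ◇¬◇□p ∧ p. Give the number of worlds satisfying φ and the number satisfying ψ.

3 and 4

For ◇□□((p ∨ q) ∧ p):
1: successors {1, 2, 7}; □□((p ∨ q) ∧ p) there: 1:F, 2:F, 7:F. ✗
2: successors {3, 6}; □□((p ∨ q) ∧ p) there: 3:F, 6:T. ✓
3: successors {2, 3, 5, 6, 7}; □□((p ∨ q) ∧ p) there: 2:F, 3:F, 5:F, 6:T, 7:F. ✓
4: no successors, so ◇□□((p ∨ q) ∧ p) fails. ✗
5: successors {5, 7}; □□((p ∨ q) ∧ p) there: 5:F, 7:F. ✗
6: successors {4}; □□((p ∨ q) ∧ p) there: 4:T. ✓
7: successors {7}; □□((p ∨ q) ∧ p) there: 7:F. ✗
— 3 worlds.
For ◇¬◇□p ∧ p:
1: ◇¬◇□p is T, p is T. ✓
2: ◇¬◇□p is F, p is T. ✗
3: ◇¬◇□p is T, p is T. ✓
4: ◇¬◇□p is F, p is F. ✗
5: ◇¬◇□p is T, p is T. ✓
6: ◇¬◇□p is T, p is T. ✓
7: ◇¬◇□p is T, p is F. ✗
— 4 worlds.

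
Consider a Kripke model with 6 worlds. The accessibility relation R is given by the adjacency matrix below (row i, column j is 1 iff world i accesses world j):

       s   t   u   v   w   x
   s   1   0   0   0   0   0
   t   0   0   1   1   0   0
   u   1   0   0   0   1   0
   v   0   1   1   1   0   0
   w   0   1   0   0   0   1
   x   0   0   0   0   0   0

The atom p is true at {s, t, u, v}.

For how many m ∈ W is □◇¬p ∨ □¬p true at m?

s: □◇¬p is F, □¬p is F. ✗
t: □◇¬p is F, □¬p is F. ✗
u: □◇¬p is F, □¬p is F. ✗
v: □◇¬p is F, □¬p is F. ✗
w: □◇¬p is F, □¬p is F. ✗
x: □◇¬p is T, □¬p is T. ✓
Satisfying worlds: {x}.

1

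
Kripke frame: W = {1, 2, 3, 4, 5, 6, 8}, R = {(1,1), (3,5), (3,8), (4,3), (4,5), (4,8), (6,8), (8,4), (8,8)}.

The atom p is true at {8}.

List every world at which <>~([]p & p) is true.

1: successors {1}; ~([]p & p) there: 1:T. ✓
2: no successors, so <>~([]p & p) fails. ✗
3: successors {5, 8}; ~([]p & p) there: 5:T, 8:T. ✓
4: successors {3, 5, 8}; ~([]p & p) there: 3:T, 5:T, 8:T. ✓
5: no successors, so <>~([]p & p) fails. ✗
6: successors {8}; ~([]p & p) there: 8:T. ✓
8: successors {4, 8}; ~([]p & p) there: 4:T, 8:T. ✓

{1, 3, 4, 6, 8}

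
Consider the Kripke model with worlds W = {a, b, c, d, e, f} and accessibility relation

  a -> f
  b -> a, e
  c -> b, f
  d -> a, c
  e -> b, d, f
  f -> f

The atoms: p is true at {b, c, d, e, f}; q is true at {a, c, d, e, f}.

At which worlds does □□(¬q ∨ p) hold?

{a, b, d, f}

a: successors {f}; □(¬q ∨ p) there: f:T. ✓
b: successors {a, e}; □(¬q ∨ p) there: a:T, e:T. ✓
c: successors {b, f}; □(¬q ∨ p) there: b:F, f:T. ✗
d: successors {a, c}; □(¬q ∨ p) there: a:T, c:T. ✓
e: successors {b, d, f}; □(¬q ∨ p) there: b:F, d:F, f:T. ✗
f: successors {f}; □(¬q ∨ p) there: f:T. ✓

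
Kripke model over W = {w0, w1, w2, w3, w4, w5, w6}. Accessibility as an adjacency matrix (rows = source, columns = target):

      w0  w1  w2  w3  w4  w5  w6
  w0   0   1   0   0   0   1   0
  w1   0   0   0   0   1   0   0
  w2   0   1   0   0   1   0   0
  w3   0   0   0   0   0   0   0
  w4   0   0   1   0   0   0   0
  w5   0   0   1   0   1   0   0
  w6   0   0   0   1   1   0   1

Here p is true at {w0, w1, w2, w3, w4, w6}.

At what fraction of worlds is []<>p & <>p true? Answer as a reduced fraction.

5/7

w0: []<>p is T, <>p is T. ✓
w1: []<>p is T, <>p is T. ✓
w2: []<>p is T, <>p is T. ✓
w3: []<>p is T, <>p is F. ✗
w4: []<>p is T, <>p is T. ✓
w5: []<>p is T, <>p is T. ✓
w6: []<>p is F, <>p is T. ✗
That's 5 of 7 worlds, so 5/7.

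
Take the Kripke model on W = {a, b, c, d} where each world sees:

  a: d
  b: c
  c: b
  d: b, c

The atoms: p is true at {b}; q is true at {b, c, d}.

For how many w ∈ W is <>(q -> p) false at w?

a: successors {d}; q -> p there: d:F. ✗
b: successors {c}; q -> p there: c:F. ✗
c: successors {b}; q -> p there: b:T. ✓
d: successors {b, c}; q -> p there: b:T, c:F. ✓
Satisfying worlds: {c, d}.
So <>(q -> p) fails at the other 2 worlds.

2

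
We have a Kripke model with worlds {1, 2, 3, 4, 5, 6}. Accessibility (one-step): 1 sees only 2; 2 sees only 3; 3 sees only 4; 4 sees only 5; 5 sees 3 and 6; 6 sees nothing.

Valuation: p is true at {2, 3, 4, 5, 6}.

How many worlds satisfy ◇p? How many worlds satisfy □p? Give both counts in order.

5 and 6

For ◇p:
1: successors {2}; p there: 2:T. ✓
2: successors {3}; p there: 3:T. ✓
3: successors {4}; p there: 4:T. ✓
4: successors {5}; p there: 5:T. ✓
5: successors {3, 6}; p there: 3:T, 6:T. ✓
6: no successors, so ◇p fails. ✗
— 5 worlds.
For □p:
1: successors {2}; p there: 2:T. ✓
2: successors {3}; p there: 3:T. ✓
3: successors {4}; p there: 4:T. ✓
4: successors {5}; p there: 5:T. ✓
5: successors {3, 6}; p there: 3:T, 6:T. ✓
6: no successors, so □p holds vacuously. ✓
— 6 worlds.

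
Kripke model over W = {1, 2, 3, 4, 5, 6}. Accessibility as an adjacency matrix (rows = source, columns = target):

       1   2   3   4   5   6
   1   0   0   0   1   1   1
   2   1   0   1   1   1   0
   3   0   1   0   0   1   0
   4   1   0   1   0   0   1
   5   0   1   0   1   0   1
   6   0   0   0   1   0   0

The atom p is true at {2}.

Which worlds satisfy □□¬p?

1: successors {4, 5, 6}; □¬p there: 4:T, 5:F, 6:T. ✗
2: successors {1, 3, 4, 5}; □¬p there: 1:T, 3:F, 4:T, 5:F. ✗
3: successors {2, 5}; □¬p there: 2:T, 5:F. ✗
4: successors {1, 3, 6}; □¬p there: 1:T, 3:F, 6:T. ✗
5: successors {2, 4, 6}; □¬p there: 2:T, 4:T, 6:T. ✓
6: successors {4}; □¬p there: 4:T. ✓

{5, 6}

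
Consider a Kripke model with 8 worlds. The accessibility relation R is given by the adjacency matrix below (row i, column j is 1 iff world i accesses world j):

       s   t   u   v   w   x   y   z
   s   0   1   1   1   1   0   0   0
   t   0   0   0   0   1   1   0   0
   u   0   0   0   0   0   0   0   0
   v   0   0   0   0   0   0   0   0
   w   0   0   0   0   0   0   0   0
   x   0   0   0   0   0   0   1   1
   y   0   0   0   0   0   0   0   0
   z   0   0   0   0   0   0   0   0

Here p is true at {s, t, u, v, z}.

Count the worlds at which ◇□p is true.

3

s: successors {t, u, v, w}; □p there: t:F, u:T, v:T, w:T. ✓
t: successors {w, x}; □p there: w:T, x:F. ✓
u: no successors, so ◇□p fails. ✗
v: no successors, so ◇□p fails. ✗
w: no successors, so ◇□p fails. ✗
x: successors {y, z}; □p there: y:T, z:T. ✓
y: no successors, so ◇□p fails. ✗
z: no successors, so ◇□p fails. ✗
Satisfying worlds: {s, t, x}.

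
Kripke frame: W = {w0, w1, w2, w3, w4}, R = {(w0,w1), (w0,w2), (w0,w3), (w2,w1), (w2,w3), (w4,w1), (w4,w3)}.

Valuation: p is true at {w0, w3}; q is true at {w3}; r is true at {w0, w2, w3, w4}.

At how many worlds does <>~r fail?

2

w0: successors {w1, w2, w3}; ~r there: w1:T, w2:F, w3:F. ✓
w1: no successors, so <>~r fails. ✗
w2: successors {w1, w3}; ~r there: w1:T, w3:F. ✓
w3: no successors, so <>~r fails. ✗
w4: successors {w1, w3}; ~r there: w1:T, w3:F. ✓
Satisfying worlds: {w0, w2, w4}.
So <>~r fails at the other 2 worlds.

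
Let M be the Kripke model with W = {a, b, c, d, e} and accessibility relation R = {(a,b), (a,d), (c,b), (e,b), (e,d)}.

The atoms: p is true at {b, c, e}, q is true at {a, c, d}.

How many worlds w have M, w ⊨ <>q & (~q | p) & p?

1

a: <>q is T, (~q | p) & p is F. ✗
b: <>q is F, (~q | p) & p is T. ✗
c: <>q is F, (~q | p) & p is T. ✗
d: <>q is F, (~q | p) & p is F. ✗
e: <>q is T, (~q | p) & p is T. ✓
Satisfying worlds: {e}.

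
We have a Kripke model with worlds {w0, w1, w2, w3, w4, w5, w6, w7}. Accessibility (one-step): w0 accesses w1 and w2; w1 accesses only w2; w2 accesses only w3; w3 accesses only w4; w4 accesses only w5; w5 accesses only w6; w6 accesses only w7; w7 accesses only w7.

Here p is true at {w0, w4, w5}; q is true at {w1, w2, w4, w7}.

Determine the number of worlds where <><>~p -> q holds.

5

w0: <><>~p is T, q is F. ✗
w1: <><>~p is T, q is T. ✓
w2: <><>~p is F, q is T. ✓
w3: <><>~p is F, q is F. ✓
w4: <><>~p is T, q is T. ✓
w5: <><>~p is T, q is F. ✗
w6: <><>~p is T, q is F. ✗
w7: <><>~p is T, q is T. ✓
Satisfying worlds: {w1, w2, w3, w4, w7}.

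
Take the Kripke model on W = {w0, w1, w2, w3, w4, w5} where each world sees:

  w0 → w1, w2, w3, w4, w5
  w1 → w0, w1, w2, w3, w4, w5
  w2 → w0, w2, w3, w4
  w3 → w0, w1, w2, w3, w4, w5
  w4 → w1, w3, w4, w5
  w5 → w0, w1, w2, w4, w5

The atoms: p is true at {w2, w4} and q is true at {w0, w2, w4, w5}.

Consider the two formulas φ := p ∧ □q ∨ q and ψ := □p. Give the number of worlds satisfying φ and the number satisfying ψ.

4 and 0

For p ∧ □q ∨ q:
w0: p ∧ □q is F, q is T. ✓
w1: p ∧ □q is F, q is F. ✗
w2: p ∧ □q is F, q is T. ✓
w3: p ∧ □q is F, q is F. ✗
w4: p ∧ □q is F, q is T. ✓
w5: p ∧ □q is F, q is T. ✓
— 4 worlds.
For □p:
w0: successors {w1, w2, w3, w4, w5}; p there: w1:F, w2:T, w3:F, w4:T, w5:F. ✗
w1: successors {w0, w1, w2, w3, w4, w5}; p there: w0:F, w1:F, w2:T, w3:F, w4:T, w5:F. ✗
w2: successors {w0, w2, w3, w4}; p there: w0:F, w2:T, w3:F, w4:T. ✗
w3: successors {w0, w1, w2, w3, w4, w5}; p there: w0:F, w1:F, w2:T, w3:F, w4:T, w5:F. ✗
w4: successors {w1, w3, w4, w5}; p there: w1:F, w3:F, w4:T, w5:F. ✗
w5: successors {w0, w1, w2, w4, w5}; p there: w0:F, w1:F, w2:T, w4:T, w5:F. ✗
— 0 worlds.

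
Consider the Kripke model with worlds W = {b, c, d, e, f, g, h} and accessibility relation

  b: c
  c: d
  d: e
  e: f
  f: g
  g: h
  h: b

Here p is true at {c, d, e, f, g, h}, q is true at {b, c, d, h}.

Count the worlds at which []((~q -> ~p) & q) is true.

b: successors {c}; (~q -> ~p) & q there: c:T. ✓
c: successors {d}; (~q -> ~p) & q there: d:T. ✓
d: successors {e}; (~q -> ~p) & q there: e:F. ✗
e: successors {f}; (~q -> ~p) & q there: f:F. ✗
f: successors {g}; (~q -> ~p) & q there: g:F. ✗
g: successors {h}; (~q -> ~p) & q there: h:T. ✓
h: successors {b}; (~q -> ~p) & q there: b:T. ✓
Satisfying worlds: {b, c, g, h}.

4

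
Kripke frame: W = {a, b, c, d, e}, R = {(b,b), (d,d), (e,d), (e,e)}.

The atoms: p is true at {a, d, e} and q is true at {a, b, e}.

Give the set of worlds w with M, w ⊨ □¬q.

{a, c, d}

a: no successors, so □¬q holds vacuously. ✓
b: successors {b}; ¬q there: b:F. ✗
c: no successors, so □¬q holds vacuously. ✓
d: successors {d}; ¬q there: d:T. ✓
e: successors {d, e}; ¬q there: d:T, e:F. ✗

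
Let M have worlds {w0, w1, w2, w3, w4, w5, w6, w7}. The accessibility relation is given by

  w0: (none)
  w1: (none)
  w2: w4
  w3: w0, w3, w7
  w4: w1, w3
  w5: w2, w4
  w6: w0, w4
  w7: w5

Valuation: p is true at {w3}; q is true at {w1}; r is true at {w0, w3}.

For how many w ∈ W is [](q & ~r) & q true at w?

w0: [](q & ~r) is T, q is F. ✗
w1: [](q & ~r) is T, q is T. ✓
w2: [](q & ~r) is F, q is F. ✗
w3: [](q & ~r) is F, q is F. ✗
w4: [](q & ~r) is F, q is F. ✗
w5: [](q & ~r) is F, q is F. ✗
w6: [](q & ~r) is F, q is F. ✗
w7: [](q & ~r) is F, q is F. ✗
Satisfying worlds: {w1}.

1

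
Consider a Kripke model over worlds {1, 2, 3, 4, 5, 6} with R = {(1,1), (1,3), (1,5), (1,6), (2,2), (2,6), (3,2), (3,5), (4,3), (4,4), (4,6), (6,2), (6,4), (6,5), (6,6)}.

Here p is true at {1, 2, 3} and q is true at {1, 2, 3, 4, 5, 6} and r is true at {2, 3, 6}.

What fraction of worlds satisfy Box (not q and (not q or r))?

1/6

1: successors {1, 3, 5, 6}; not q and (not q or r) there: 1:F, 3:F, 5:F, 6:F. ✗
2: successors {2, 6}; not q and (not q or r) there: 2:F, 6:F. ✗
3: successors {2, 5}; not q and (not q or r) there: 2:F, 5:F. ✗
4: successors {3, 4, 6}; not q and (not q or r) there: 3:F, 4:F, 6:F. ✗
5: no successors, so Box (not q and (not q or r)) holds vacuously. ✓
6: successors {2, 4, 5, 6}; not q and (not q or r) there: 2:F, 4:F, 5:F, 6:F. ✗
That's 1 of 6 worlds, so 1/6.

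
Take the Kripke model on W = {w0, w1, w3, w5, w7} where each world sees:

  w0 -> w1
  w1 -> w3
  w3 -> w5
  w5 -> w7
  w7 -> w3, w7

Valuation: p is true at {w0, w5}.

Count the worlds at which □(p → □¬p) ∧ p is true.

2

w0: □(p → □¬p) is T, p is T. ✓
w1: □(p → □¬p) is T, p is F. ✗
w3: □(p → □¬p) is T, p is F. ✗
w5: □(p → □¬p) is T, p is T. ✓
w7: □(p → □¬p) is T, p is F. ✗
Satisfying worlds: {w0, w5}.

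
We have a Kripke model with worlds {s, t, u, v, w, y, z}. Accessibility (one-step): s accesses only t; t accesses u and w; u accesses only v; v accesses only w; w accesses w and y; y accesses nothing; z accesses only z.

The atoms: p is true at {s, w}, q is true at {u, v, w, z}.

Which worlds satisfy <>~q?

{s, w}

s: successors {t}; ~q there: t:T. ✓
t: successors {u, w}; ~q there: u:F, w:F. ✗
u: successors {v}; ~q there: v:F. ✗
v: successors {w}; ~q there: w:F. ✗
w: successors {w, y}; ~q there: w:F, y:T. ✓
y: no successors, so <>~q fails. ✗
z: successors {z}; ~q there: z:F. ✗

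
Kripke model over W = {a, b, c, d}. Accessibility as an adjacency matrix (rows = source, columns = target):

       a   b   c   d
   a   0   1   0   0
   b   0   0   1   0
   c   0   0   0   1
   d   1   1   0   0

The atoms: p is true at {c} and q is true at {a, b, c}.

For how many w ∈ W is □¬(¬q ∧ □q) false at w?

1

a: successors {b}; ¬(¬q ∧ □q) there: b:T. ✓
b: successors {c}; ¬(¬q ∧ □q) there: c:T. ✓
c: successors {d}; ¬(¬q ∧ □q) there: d:F. ✗
d: successors {a, b}; ¬(¬q ∧ □q) there: a:T, b:T. ✓
Satisfying worlds: {a, b, d}.
So □¬(¬q ∧ □q) fails at the other 1 world.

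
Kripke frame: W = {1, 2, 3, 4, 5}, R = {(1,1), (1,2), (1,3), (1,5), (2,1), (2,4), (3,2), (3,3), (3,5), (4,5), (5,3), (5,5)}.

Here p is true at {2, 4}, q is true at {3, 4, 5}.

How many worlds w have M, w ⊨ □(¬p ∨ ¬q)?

4

1: successors {1, 2, 3, 5}; ¬p ∨ ¬q there: 1:T, 2:T, 3:T, 5:T. ✓
2: successors {1, 4}; ¬p ∨ ¬q there: 1:T, 4:F. ✗
3: successors {2, 3, 5}; ¬p ∨ ¬q there: 2:T, 3:T, 5:T. ✓
4: successors {5}; ¬p ∨ ¬q there: 5:T. ✓
5: successors {3, 5}; ¬p ∨ ¬q there: 3:T, 5:T. ✓
Satisfying worlds: {1, 3, 4, 5}.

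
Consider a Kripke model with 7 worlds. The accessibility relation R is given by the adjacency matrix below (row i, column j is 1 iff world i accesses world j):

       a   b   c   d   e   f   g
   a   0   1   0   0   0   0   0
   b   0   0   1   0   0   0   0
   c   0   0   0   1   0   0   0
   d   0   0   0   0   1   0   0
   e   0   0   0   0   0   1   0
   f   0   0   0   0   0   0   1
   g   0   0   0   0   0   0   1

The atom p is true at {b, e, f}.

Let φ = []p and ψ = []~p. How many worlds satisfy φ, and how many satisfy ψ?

For []p:
a: successors {b}; p there: b:T. ✓
b: successors {c}; p there: c:F. ✗
c: successors {d}; p there: d:F. ✗
d: successors {e}; p there: e:T. ✓
e: successors {f}; p there: f:T. ✓
f: successors {g}; p there: g:F. ✗
g: successors {g}; p there: g:F. ✗
— 3 worlds.
For []~p:
a: successors {b}; ~p there: b:F. ✗
b: successors {c}; ~p there: c:T. ✓
c: successors {d}; ~p there: d:T. ✓
d: successors {e}; ~p there: e:F. ✗
e: successors {f}; ~p there: f:F. ✗
f: successors {g}; ~p there: g:T. ✓
g: successors {g}; ~p there: g:T. ✓
— 4 worlds.

3 and 4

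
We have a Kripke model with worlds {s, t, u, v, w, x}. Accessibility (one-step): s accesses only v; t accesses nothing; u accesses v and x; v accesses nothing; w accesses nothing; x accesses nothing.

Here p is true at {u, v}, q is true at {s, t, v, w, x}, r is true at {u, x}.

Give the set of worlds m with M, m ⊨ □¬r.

{s, t, v, w, x}

s: successors {v}; ¬r there: v:T. ✓
t: no successors, so □¬r holds vacuously. ✓
u: successors {v, x}; ¬r there: v:T, x:F. ✗
v: no successors, so □¬r holds vacuously. ✓
w: no successors, so □¬r holds vacuously. ✓
x: no successors, so □¬r holds vacuously. ✓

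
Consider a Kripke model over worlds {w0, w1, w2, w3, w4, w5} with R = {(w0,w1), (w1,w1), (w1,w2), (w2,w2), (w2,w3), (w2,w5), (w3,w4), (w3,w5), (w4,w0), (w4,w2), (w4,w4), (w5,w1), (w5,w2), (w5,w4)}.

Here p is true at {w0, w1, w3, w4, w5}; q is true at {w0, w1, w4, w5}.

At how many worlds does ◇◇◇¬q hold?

6

w0: successors {w1}; ◇◇¬q there: w1:T. ✓
w1: successors {w1, w2}; ◇◇¬q there: w1:T, w2:T. ✓
w2: successors {w2, w3, w5}; ◇◇¬q there: w2:T, w3:T, w5:T. ✓
w3: successors {w4, w5}; ◇◇¬q there: w4:T, w5:T. ✓
w4: successors {w0, w2, w4}; ◇◇¬q there: w0:T, w2:T, w4:T. ✓
w5: successors {w1, w2, w4}; ◇◇¬q there: w1:T, w2:T, w4:T. ✓
Satisfying worlds: {w0, w1, w2, w3, w4, w5}.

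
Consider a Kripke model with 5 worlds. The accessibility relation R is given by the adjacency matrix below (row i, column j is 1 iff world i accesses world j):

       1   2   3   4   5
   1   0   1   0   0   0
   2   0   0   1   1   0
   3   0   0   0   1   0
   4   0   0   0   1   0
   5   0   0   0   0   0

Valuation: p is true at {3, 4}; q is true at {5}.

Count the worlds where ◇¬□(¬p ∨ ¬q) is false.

1: successors {2}; ¬□(¬p ∨ ¬q) there: 2:F. ✗
2: successors {3, 4}; ¬□(¬p ∨ ¬q) there: 3:F, 4:F. ✗
3: successors {4}; ¬□(¬p ∨ ¬q) there: 4:F. ✗
4: successors {4}; ¬□(¬p ∨ ¬q) there: 4:F. ✗
5: no successors, so ◇¬□(¬p ∨ ¬q) fails. ✗
Satisfying worlds: ∅.
So ◇¬□(¬p ∨ ¬q) fails at the other 5 worlds.

5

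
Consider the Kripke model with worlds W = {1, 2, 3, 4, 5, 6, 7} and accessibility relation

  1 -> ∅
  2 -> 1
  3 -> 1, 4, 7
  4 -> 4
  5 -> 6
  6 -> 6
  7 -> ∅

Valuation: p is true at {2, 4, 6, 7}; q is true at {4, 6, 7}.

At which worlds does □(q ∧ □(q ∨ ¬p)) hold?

{1, 4, 5, 6, 7}

1: no successors, so □(q ∧ □(q ∨ ¬p)) holds vacuously. ✓
2: successors {1}; q ∧ □(q ∨ ¬p) there: 1:F. ✗
3: successors {1, 4, 7}; q ∧ □(q ∨ ¬p) there: 1:F, 4:T, 7:T. ✗
4: successors {4}; q ∧ □(q ∨ ¬p) there: 4:T. ✓
5: successors {6}; q ∧ □(q ∨ ¬p) there: 6:T. ✓
6: successors {6}; q ∧ □(q ∨ ¬p) there: 6:T. ✓
7: no successors, so □(q ∧ □(q ∨ ¬p)) holds vacuously. ✓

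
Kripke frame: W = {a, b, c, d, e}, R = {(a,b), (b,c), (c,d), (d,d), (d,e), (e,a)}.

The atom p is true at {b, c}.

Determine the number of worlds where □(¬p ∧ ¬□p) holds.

2

a: successors {b}; ¬p ∧ ¬□p there: b:F. ✗
b: successors {c}; ¬p ∧ ¬□p there: c:F. ✗
c: successors {d}; ¬p ∧ ¬□p there: d:T. ✓
d: successors {d, e}; ¬p ∧ ¬□p there: d:T, e:T. ✓
e: successors {a}; ¬p ∧ ¬□p there: a:F. ✗
Satisfying worlds: {c, d}.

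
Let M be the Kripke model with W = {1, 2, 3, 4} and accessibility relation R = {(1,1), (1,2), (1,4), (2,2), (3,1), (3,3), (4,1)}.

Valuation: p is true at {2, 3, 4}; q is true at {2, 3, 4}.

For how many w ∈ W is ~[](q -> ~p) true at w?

1: [](q -> ~p) is F. ✓
2: [](q -> ~p) is F. ✓
3: [](q -> ~p) is F. ✓
4: [](q -> ~p) is T. ✗
Satisfying worlds: {1, 2, 3}.

3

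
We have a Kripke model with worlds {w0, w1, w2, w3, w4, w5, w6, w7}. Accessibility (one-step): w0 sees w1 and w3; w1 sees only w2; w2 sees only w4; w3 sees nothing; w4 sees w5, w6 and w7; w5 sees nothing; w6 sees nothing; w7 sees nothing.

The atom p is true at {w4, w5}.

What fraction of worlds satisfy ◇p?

1/4

w0: successors {w1, w3}; p there: w1:F, w3:F. ✗
w1: successors {w2}; p there: w2:F. ✗
w2: successors {w4}; p there: w4:T. ✓
w3: no successors, so ◇p fails. ✗
w4: successors {w5, w6, w7}; p there: w5:T, w6:F, w7:F. ✓
w5: no successors, so ◇p fails. ✗
w6: no successors, so ◇p fails. ✗
w7: no successors, so ◇p fails. ✗
That's 2 of 8 worlds, so 2/8 = 1/4.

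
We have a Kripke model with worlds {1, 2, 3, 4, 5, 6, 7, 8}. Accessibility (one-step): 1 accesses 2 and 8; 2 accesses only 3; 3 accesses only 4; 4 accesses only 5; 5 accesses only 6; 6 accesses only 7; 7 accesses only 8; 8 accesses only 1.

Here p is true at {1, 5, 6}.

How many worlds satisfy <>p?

3

1: successors {2, 8}; p there: 2:F, 8:F. ✗
2: successors {3}; p there: 3:F. ✗
3: successors {4}; p there: 4:F. ✗
4: successors {5}; p there: 5:T. ✓
5: successors {6}; p there: 6:T. ✓
6: successors {7}; p there: 7:F. ✗
7: successors {8}; p there: 8:F. ✗
8: successors {1}; p there: 1:T. ✓
Satisfying worlds: {4, 5, 8}.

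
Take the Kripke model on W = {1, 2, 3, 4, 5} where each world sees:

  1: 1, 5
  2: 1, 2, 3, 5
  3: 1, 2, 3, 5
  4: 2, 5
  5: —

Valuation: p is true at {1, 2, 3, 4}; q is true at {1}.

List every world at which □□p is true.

{5}

1: successors {1, 5}; □p there: 1:F, 5:T. ✗
2: successors {1, 2, 3, 5}; □p there: 1:F, 2:F, 3:F, 5:T. ✗
3: successors {1, 2, 3, 5}; □p there: 1:F, 2:F, 3:F, 5:T. ✗
4: successors {2, 5}; □p there: 2:F, 5:T. ✗
5: no successors, so □□p holds vacuously. ✓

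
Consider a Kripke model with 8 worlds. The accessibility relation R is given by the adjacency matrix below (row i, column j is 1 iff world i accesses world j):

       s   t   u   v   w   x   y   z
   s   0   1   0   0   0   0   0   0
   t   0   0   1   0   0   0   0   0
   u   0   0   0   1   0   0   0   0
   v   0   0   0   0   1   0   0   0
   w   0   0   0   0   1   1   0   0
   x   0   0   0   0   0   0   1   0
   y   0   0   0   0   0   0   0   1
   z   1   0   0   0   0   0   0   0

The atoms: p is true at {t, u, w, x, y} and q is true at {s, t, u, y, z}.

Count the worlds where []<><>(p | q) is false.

s: successors {t}; <><>(p | q) there: t:F. ✗
t: successors {u}; <><>(p | q) there: u:T. ✓
u: successors {v}; <><>(p | q) there: v:T. ✓
v: successors {w}; <><>(p | q) there: w:T. ✓
w: successors {w, x}; <><>(p | q) there: w:T, x:T. ✓
x: successors {y}; <><>(p | q) there: y:T. ✓
y: successors {z}; <><>(p | q) there: z:T. ✓
z: successors {s}; <><>(p | q) there: s:T. ✓
Satisfying worlds: {t, u, v, w, x, y, z}.
So []<><>(p | q) fails at the other 1 world.

1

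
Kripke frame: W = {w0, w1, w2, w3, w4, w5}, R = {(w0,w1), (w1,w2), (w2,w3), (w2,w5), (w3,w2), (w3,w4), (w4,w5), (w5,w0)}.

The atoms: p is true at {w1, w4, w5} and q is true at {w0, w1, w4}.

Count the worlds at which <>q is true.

3

w0: successors {w1}; q there: w1:T. ✓
w1: successors {w2}; q there: w2:F. ✗
w2: successors {w3, w5}; q there: w3:F, w5:F. ✗
w3: successors {w2, w4}; q there: w2:F, w4:T. ✓
w4: successors {w5}; q there: w5:F. ✗
w5: successors {w0}; q there: w0:T. ✓
Satisfying worlds: {w0, w3, w5}.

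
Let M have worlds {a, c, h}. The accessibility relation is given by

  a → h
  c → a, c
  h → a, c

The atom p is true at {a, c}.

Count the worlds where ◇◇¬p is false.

a: successors {h}; ◇¬p there: h:F. ✗
c: successors {a, c}; ◇¬p there: a:T, c:F. ✓
h: successors {a, c}; ◇¬p there: a:T, c:F. ✓
Satisfying worlds: {c, h}.
So ◇◇¬p fails at the other 1 world.

1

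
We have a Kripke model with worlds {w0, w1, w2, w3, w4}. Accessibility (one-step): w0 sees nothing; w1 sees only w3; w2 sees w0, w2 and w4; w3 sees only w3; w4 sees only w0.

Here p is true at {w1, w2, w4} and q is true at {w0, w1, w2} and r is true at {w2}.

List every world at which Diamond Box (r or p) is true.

{w2, w4}

w0: no successors, so Diamond Box (r or p) fails. ✗
w1: successors {w3}; Box (r or p) there: w3:F. ✗
w2: successors {w0, w2, w4}; Box (r or p) there: w0:T, w2:F, w4:F. ✓
w3: successors {w3}; Box (r or p) there: w3:F. ✗
w4: successors {w0}; Box (r or p) there: w0:T. ✓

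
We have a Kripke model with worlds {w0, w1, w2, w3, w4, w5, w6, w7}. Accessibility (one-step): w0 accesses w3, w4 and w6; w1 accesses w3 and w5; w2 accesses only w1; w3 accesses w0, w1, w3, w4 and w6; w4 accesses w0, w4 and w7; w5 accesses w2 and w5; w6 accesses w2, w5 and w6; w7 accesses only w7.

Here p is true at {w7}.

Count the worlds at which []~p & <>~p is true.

6

w0: []~p is T, <>~p is T. ✓
w1: []~p is T, <>~p is T. ✓
w2: []~p is T, <>~p is T. ✓
w3: []~p is T, <>~p is T. ✓
w4: []~p is F, <>~p is T. ✗
w5: []~p is T, <>~p is T. ✓
w6: []~p is T, <>~p is T. ✓
w7: []~p is F, <>~p is F. ✗
Satisfying worlds: {w0, w1, w2, w3, w5, w6}.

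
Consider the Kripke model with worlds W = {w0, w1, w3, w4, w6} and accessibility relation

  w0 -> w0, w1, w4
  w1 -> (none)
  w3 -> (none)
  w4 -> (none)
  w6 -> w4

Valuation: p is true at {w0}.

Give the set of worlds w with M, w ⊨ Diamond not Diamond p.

{w0, w6}

w0: successors {w0, w1, w4}; not Diamond p there: w0:F, w1:T, w4:T. ✓
w1: no successors, so Diamond not Diamond p fails. ✗
w3: no successors, so Diamond not Diamond p fails. ✗
w4: no successors, so Diamond not Diamond p fails. ✗
w6: successors {w4}; not Diamond p there: w4:T. ✓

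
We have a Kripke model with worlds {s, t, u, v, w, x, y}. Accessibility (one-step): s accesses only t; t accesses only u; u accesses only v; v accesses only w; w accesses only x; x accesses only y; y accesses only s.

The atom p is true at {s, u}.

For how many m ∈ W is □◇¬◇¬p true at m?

2

s: successors {t}; ◇¬◇¬p there: t:F. ✗
t: successors {u}; ◇¬◇¬p there: u:F. ✗
u: successors {v}; ◇¬◇¬p there: v:F. ✗
v: successors {w}; ◇¬◇¬p there: w:F. ✗
w: successors {x}; ◇¬◇¬p there: x:T. ✓
x: successors {y}; ◇¬◇¬p there: y:F. ✗
y: successors {s}; ◇¬◇¬p there: s:T. ✓
Satisfying worlds: {w, y}.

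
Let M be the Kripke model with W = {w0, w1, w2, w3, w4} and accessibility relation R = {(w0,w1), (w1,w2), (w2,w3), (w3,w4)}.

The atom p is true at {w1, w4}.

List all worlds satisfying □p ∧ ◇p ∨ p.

w0: □p ∧ ◇p is T, p is F. ✓
w1: □p ∧ ◇p is F, p is T. ✓
w2: □p ∧ ◇p is F, p is F. ✗
w3: □p ∧ ◇p is T, p is F. ✓
w4: □p ∧ ◇p is F, p is T. ✓

{w0, w1, w3, w4}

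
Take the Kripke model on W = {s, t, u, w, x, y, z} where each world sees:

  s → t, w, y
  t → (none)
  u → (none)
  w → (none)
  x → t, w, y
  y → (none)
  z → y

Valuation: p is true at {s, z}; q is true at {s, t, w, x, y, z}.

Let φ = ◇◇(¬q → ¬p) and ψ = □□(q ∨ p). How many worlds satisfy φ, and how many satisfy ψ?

0 and 7

For ◇◇(¬q → ¬p):
s: successors {t, w, y}; ◇(¬q → ¬p) there: t:F, w:F, y:F. ✗
t: no successors, so ◇◇(¬q → ¬p) fails. ✗
u: no successors, so ◇◇(¬q → ¬p) fails. ✗
w: no successors, so ◇◇(¬q → ¬p) fails. ✗
x: successors {t, w, y}; ◇(¬q → ¬p) there: t:F, w:F, y:F. ✗
y: no successors, so ◇◇(¬q → ¬p) fails. ✗
z: successors {y}; ◇(¬q → ¬p) there: y:F. ✗
— 0 worlds.
For □□(q ∨ p):
s: successors {t, w, y}; □(q ∨ p) there: t:T, w:T, y:T. ✓
t: no successors, so □□(q ∨ p) holds vacuously. ✓
u: no successors, so □□(q ∨ p) holds vacuously. ✓
w: no successors, so □□(q ∨ p) holds vacuously. ✓
x: successors {t, w, y}; □(q ∨ p) there: t:T, w:T, y:T. ✓
y: no successors, so □□(q ∨ p) holds vacuously. ✓
z: successors {y}; □(q ∨ p) there: y:T. ✓
— 7 worlds.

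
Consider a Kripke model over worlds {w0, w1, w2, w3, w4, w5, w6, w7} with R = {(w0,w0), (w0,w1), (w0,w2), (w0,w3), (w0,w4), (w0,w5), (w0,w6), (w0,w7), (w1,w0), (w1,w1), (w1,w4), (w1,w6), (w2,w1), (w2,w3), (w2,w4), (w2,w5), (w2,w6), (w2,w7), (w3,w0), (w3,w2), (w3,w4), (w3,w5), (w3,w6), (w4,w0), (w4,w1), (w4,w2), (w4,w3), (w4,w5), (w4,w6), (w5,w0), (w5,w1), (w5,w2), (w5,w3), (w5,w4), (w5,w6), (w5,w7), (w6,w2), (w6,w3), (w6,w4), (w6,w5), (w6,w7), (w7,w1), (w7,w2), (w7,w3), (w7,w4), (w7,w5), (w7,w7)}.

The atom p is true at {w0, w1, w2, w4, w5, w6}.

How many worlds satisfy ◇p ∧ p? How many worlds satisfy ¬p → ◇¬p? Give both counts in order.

6 and 7

For ◇p ∧ p:
w0: ◇p is T, p is T. ✓
w1: ◇p is T, p is T. ✓
w2: ◇p is T, p is T. ✓
w3: ◇p is T, p is F. ✗
w4: ◇p is T, p is T. ✓
w5: ◇p is T, p is T. ✓
w6: ◇p is T, p is T. ✓
w7: ◇p is T, p is F. ✗
— 6 worlds.
For ¬p → ◇¬p:
w0: ¬p is F, ◇¬p is T. ✓
w1: ¬p is F, ◇¬p is F. ✓
w2: ¬p is F, ◇¬p is T. ✓
w3: ¬p is T, ◇¬p is F. ✗
w4: ¬p is F, ◇¬p is T. ✓
w5: ¬p is F, ◇¬p is T. ✓
w6: ¬p is F, ◇¬p is T. ✓
w7: ¬p is T, ◇¬p is T. ✓
— 7 worlds.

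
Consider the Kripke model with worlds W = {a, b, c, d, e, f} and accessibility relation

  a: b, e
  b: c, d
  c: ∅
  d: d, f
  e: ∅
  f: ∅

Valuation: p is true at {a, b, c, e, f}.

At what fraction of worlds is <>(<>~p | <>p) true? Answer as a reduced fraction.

1/2

a: successors {b, e}; <>~p | <>p there: b:T, e:F. ✓
b: successors {c, d}; <>~p | <>p there: c:F, d:T. ✓
c: no successors, so <>(<>~p | <>p) fails. ✗
d: successors {d, f}; <>~p | <>p there: d:T, f:F. ✓
e: no successors, so <>(<>~p | <>p) fails. ✗
f: no successors, so <>(<>~p | <>p) fails. ✗
That's 3 of 6 worlds, so 3/6 = 1/2.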